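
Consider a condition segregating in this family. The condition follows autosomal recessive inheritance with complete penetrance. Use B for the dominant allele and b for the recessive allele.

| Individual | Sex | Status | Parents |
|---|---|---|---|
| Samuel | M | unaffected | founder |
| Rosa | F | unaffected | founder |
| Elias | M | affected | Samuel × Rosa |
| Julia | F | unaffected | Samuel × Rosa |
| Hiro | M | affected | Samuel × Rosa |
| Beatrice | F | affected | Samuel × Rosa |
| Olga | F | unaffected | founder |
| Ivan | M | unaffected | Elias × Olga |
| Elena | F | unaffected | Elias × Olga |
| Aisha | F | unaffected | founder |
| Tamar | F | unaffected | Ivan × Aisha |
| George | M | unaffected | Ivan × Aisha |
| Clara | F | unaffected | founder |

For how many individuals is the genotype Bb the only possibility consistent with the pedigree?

Obligate heterozygotes: Samuel is unaffected so carries B and passed b to Elias (bb), so Samuel is Bb; Rosa is unaffected so carries B and passed b to Elias (bb), so Rosa is Bb; Ivan is unaffected so carries B and received b from Elias (bb), so Ivan is Bb; Elena is unaffected so carries B and received b from Elias (bb), so Elena is Bb.
Every other individual is either homozygous by phenotype or has at least one consistent homozygous assignment, so the count is 4.

4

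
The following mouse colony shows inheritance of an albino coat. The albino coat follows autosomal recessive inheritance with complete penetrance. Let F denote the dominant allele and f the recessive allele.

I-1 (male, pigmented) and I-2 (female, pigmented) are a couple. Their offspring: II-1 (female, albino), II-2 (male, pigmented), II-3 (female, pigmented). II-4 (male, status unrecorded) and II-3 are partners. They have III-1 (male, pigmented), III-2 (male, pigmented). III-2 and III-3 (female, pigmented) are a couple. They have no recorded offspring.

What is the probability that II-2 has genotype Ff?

I-1 is pigmented so carries F and passed f to II-1 (ff), so I-1 is Ff.
I-2 is pigmented so carries F and passed f to II-1 (ff), so I-2 is Ff.
Their cross gives offspring ratios 1/4 FF : 1/2 Ff : 1/4 ff. Conditioning on II-2 being pigmented, P(Ff) = 1/2 / 3/4 = 2/3.

2/3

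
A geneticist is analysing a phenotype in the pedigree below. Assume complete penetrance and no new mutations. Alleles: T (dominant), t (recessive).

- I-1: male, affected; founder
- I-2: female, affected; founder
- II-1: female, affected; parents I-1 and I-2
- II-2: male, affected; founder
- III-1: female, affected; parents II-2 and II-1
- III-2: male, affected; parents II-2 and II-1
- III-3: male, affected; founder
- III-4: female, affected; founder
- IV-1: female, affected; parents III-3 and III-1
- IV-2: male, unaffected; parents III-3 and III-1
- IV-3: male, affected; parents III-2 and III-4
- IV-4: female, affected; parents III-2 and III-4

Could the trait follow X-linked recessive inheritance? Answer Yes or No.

No

Under X-linked recessive, IV-2 (unaffected, male) cannot arise from III-3 (affected) × III-1 (affected).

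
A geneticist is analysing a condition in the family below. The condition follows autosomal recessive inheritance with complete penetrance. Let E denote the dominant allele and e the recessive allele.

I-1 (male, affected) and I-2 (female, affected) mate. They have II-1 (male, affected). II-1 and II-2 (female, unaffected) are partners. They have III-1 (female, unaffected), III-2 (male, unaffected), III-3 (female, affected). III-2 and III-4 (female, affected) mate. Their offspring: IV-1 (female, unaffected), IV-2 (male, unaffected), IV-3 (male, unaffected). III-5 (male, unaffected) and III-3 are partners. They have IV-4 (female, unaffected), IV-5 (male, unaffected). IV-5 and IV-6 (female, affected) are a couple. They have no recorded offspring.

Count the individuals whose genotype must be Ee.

8

Obligate heterozygotes: II-2 is unaffected so carries E and passed e to III-3 (ee), so II-2 is Ee; III-1 is unaffected so carries E and received e from II-1 (ee), so III-1 is Ee; III-2 is unaffected so carries E and received e from II-1 (ee), so III-2 is Ee; IV-1 is unaffected so carries E and received e from III-4 (ee), so IV-1 is Ee; IV-2 is unaffected so carries E and received e from III-4 (ee), so IV-2 is Ee; IV-3 is unaffected so carries E and received e from III-4 (ee), so IV-3 is Ee; IV-4 is unaffected so carries E and received e from III-3 (ee), so IV-4 is Ee; IV-5 is unaffected so carries E and received e from III-3 (ee), so IV-5 is Ee.
Every other individual is either homozygous by phenotype or has at least one consistent homozygous assignment, so the count is 8.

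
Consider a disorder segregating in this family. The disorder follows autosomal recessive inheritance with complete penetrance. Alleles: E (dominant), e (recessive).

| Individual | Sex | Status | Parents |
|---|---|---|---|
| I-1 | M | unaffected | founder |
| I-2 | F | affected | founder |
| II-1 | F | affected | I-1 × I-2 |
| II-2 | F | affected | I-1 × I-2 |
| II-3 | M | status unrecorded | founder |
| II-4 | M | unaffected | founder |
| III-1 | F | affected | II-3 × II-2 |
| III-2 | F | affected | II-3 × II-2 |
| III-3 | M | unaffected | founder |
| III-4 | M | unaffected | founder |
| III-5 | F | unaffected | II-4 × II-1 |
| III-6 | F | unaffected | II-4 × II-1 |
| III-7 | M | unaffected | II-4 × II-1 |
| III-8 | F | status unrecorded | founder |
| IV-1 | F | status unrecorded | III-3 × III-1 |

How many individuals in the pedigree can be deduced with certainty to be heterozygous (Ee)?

4

Obligate heterozygotes: I-1 is unaffected so carries E and passed e to II-1 (ee), so I-1 is Ee; III-5 is unaffected so carries E and received e from II-1 (ee), so III-5 is Ee; III-6 is unaffected so carries E and received e from II-1 (ee), so III-6 is Ee; III-7 is unaffected so carries E and received e from II-1 (ee), so III-7 is Ee.
Every other individual is either homozygous by phenotype or has at least one consistent homozygous assignment, so the count is 4.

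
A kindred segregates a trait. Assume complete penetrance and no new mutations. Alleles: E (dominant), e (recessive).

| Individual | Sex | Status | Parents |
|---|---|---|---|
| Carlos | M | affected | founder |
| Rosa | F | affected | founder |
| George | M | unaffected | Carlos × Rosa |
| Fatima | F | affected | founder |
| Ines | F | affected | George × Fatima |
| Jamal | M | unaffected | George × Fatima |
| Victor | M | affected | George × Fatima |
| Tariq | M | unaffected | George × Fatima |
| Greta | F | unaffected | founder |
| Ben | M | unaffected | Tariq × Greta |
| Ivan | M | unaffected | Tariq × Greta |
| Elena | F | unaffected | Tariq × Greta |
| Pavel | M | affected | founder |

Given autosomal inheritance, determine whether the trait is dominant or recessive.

dominant

Carlos and Rosa are both affected yet have an unaffected child George. Under a recessive model two affected parents are homozygous and every child would be affected, so the trait cannot be recessive.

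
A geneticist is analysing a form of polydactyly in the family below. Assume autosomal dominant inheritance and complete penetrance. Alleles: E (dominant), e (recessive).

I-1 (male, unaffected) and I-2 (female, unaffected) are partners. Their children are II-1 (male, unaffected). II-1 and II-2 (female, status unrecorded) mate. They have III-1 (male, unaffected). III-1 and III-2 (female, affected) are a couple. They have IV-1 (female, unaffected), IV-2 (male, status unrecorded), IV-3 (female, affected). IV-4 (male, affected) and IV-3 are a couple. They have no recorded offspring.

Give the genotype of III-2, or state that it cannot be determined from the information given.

Ee

From phenotype alone, III-2 is EE or Ee.
III-2 is affected so carries E and passed e to IV-1 (ee), so III-2 is Ee.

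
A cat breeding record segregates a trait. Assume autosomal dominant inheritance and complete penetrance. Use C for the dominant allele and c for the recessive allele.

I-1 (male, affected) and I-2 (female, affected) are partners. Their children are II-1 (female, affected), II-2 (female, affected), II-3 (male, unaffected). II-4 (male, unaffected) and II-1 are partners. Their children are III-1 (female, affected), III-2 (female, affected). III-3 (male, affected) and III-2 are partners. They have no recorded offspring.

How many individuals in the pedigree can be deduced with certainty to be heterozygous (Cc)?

Obligate heterozygotes: I-1 is affected so carries C and passed c to II-3 (cc), so I-1 is Cc; I-2 is affected so carries C and passed c to II-3 (cc), so I-2 is Cc; III-1 is affected so carries C and received c from II-4 (cc), so III-1 is Cc; III-2 is affected so carries C and received c from II-4 (cc), so III-2 is Cc.
Every other individual is either homozygous by phenotype or has at least one consistent homozygous assignment, so the count is 4.

4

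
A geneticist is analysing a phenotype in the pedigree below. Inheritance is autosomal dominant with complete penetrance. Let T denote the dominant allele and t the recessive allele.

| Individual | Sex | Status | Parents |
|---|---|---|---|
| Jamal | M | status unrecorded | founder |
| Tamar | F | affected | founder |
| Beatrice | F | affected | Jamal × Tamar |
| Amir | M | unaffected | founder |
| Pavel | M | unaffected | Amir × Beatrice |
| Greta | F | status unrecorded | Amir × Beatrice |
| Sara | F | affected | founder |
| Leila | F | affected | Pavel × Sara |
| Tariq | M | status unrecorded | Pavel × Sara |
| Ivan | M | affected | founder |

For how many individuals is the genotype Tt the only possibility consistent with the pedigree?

2

Obligate heterozygotes: Beatrice is affected so carries T and passed t to Pavel (tt), so Beatrice is Tt; Leila is affected so carries T and received t from Pavel (tt), so Leila is Tt.
Every other individual is either homozygous by phenotype or has at least one consistent homozygous assignment, so the count is 2.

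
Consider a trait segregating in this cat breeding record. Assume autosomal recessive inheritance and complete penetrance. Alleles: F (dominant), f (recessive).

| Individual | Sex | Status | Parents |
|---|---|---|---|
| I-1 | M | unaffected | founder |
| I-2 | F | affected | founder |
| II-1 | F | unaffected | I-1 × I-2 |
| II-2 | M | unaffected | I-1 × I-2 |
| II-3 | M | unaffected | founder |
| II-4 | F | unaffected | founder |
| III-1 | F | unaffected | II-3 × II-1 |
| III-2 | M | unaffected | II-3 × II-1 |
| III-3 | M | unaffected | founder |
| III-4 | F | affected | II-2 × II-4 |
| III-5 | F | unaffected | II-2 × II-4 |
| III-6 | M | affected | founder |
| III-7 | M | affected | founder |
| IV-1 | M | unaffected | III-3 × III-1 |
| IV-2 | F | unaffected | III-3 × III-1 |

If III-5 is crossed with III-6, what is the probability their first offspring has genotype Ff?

2/3

II-2 is unaffected so carries F and received f from I-2 (ff), so II-2 is Ff.
II-4 is unaffected so carries F and passed f to III-4 (ff), so II-4 is Ff.
III-5 is an unaffected offspring of II-2 (Ff) × II-4 (Ff), whose cross gives 1/4 FF : 1/2 Ff : 1/4 ff; conditioning on being unaffected, III-5 is FF with probability 1/3, Ff with probability 2/3.
III-6 is affected, so III-6 is ff.
Summing over parental genotype combinations, P(offspring has genotype Ff) = 1/3·1 + 2/3·1/2 = 2/3.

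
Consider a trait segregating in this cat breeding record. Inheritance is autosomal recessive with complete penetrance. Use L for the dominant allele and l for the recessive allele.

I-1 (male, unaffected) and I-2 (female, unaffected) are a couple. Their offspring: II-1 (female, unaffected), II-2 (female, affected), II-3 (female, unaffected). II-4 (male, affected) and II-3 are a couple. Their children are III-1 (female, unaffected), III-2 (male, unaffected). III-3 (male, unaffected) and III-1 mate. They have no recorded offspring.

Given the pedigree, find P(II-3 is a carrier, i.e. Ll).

I-1 is unaffected so carries L and passed l to II-2 (ll), so I-1 is Ll.
I-2 is unaffected so carries L and passed l to II-2 (ll), so I-2 is Ll.
Their cross gives offspring ratios 1/4 LL : 1/2 Ll : 1/4 ll. Conditioning on II-3 being unaffected, P(Ll) = 1/2 / 3/4 = 2/3 before taking II-3's own offspring into account.
II-4 is affected, so II-4 is ll.
Now use II-3's offspring. Probability of each recorded status — unaffected daughter III-1: 1/2 if II-3 is Ll, 1 if LL; unaffected son III-2: 1/2 if II-3 is Ll, 1 if LL.
Bayes: P(Ll) = 2/3·1/4 / (2/3·1/4 + 1/3·1) = 1/3.

1/3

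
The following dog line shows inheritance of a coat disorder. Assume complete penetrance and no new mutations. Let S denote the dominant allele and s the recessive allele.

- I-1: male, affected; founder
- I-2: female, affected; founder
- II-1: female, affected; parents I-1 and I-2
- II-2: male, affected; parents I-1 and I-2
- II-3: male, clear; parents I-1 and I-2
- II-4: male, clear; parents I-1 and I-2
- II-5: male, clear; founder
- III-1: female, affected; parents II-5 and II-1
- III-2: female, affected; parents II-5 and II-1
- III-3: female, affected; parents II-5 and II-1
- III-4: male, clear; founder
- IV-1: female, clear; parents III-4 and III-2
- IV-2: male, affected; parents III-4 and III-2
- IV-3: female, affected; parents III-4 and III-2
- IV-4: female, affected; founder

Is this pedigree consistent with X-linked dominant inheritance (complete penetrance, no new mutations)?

A consistent assignment under X-linked dominant exists: I-1 X^S Y, I-2 X^S X^s, II-1 X^S X^S, II-2 X^S Y, II-3 X^s Y, II-4 X^s Y, II-5 X^s Y, III-1 X^S X^s, III-2 X^S X^s, III-3 X^S X^s, III-4 X^s Y, IV-1 X^s X^s, IV-2 X^S Y, IV-3 X^S X^s, IV-4 X^S X^S.
In this assignment every recorded phenotype matches its genotype and every non-founder's genotype is obtainable from its parents' genotypes, so the pedigree is consistent.

Yes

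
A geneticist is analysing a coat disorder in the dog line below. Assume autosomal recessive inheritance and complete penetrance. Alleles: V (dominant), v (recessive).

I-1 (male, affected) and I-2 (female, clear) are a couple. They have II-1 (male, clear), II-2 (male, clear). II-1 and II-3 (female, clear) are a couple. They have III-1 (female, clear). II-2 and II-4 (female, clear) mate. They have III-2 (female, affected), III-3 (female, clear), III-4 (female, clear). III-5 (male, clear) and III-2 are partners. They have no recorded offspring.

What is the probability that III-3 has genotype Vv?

2/3

II-2 is clear so carries V and received v from I-1 (vv), so II-2 is Vv.
II-4 is clear so carries V and passed v to III-2 (vv), so II-4 is Vv.
Their cross gives offspring ratios 1/4 VV : 1/2 Vv : 1/4 vv. Conditioning on III-3 being clear, P(Vv) = 1/2 / 3/4 = 2/3.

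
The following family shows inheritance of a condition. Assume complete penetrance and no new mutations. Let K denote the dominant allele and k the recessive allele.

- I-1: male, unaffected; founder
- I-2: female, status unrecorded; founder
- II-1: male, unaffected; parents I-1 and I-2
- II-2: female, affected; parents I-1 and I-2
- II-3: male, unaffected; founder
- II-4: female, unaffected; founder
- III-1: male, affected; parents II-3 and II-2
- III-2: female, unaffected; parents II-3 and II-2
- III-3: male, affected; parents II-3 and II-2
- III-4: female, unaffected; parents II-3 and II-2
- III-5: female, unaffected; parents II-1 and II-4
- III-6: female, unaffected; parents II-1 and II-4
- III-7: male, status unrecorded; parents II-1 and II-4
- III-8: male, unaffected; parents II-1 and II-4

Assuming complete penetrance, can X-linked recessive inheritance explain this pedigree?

No

Under X-linked recessive, II-2 (affected, female) cannot arise from I-1 (unaffected) × I-2 (unrecorded).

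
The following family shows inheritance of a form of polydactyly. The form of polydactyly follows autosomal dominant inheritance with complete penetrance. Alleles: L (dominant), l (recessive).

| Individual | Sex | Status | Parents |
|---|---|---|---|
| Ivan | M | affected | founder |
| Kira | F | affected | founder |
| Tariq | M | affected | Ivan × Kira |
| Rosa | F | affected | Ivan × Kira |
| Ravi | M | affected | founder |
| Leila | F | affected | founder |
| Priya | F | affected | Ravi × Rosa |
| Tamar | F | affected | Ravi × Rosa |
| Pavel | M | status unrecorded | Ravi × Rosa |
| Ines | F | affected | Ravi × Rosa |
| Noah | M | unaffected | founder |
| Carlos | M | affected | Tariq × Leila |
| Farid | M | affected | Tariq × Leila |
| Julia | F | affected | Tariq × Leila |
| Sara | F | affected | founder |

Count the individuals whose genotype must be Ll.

No individual's genotype is forced to Ll by the pedigree, so the count is 0.

0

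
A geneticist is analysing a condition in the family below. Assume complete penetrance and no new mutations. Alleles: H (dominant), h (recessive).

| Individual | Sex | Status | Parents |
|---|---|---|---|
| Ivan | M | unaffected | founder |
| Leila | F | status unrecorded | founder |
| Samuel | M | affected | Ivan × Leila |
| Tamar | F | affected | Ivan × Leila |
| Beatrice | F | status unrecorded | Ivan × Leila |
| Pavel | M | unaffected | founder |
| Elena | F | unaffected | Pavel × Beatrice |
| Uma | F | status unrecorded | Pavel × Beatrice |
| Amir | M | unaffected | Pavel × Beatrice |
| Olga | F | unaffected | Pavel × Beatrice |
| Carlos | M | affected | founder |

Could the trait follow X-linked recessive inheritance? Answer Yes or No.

No

Under X-linked recessive, Tamar (affected, female) cannot arise from Ivan (unaffected) × Leila (unrecorded).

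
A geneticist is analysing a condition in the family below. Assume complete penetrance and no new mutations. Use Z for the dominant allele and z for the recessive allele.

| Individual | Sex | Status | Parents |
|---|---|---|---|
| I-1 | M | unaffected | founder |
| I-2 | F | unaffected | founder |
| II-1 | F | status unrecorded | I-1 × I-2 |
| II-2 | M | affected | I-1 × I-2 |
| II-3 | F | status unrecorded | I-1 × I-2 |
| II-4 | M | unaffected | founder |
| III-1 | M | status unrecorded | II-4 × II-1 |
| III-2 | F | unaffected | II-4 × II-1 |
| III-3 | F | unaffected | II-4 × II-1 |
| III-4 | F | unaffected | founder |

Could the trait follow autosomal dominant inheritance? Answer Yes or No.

Under autosomal dominant, II-2 (affected, male) cannot arise from I-1 (unaffected) × I-2 (unaffected).

No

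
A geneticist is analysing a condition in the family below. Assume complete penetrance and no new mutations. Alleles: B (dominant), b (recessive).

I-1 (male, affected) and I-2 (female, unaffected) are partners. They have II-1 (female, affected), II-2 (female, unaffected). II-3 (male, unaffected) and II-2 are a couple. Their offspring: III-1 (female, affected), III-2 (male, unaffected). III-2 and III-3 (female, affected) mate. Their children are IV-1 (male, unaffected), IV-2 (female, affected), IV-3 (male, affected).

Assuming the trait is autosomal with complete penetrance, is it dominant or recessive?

II-3 and II-2 are both unaffected yet have an affected child III-1. Under dominance, an affected child requires at least one affected parent, so the trait cannot be dominant.

recessive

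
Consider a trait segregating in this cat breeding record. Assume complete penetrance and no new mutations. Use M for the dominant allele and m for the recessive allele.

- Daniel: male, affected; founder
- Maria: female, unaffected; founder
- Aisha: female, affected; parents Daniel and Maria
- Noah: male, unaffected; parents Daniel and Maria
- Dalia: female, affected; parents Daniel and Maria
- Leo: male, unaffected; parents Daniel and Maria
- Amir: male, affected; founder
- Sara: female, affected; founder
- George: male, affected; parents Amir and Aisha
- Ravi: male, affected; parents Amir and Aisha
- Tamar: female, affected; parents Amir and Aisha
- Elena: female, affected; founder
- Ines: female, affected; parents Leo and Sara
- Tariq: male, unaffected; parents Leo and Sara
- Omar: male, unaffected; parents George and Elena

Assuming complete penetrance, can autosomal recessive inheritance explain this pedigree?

Under autosomal recessive, Omar (unaffected, male) cannot arise from George (affected) × Elena (affected).

No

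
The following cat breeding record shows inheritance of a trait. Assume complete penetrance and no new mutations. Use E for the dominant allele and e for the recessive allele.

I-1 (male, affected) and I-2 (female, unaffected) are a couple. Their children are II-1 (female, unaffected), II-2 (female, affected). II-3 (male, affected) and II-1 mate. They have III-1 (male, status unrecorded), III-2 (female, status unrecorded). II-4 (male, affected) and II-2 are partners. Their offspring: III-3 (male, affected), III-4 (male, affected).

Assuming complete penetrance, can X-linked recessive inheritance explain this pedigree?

Yes

A consistent assignment under X-linked recessive exists: I-1 X^e Y, I-2 X^E X^e, II-1 X^E X^e, II-2 X^e X^e, II-3 X^e Y, II-4 X^e Y, III-1 X^E Y, III-2 X^E X^e, III-3 X^e Y, III-4 X^e Y.
In this assignment every recorded phenotype matches its genotype and every non-founder's genotype is obtainable from its parents' genotypes, so the pedigree is consistent.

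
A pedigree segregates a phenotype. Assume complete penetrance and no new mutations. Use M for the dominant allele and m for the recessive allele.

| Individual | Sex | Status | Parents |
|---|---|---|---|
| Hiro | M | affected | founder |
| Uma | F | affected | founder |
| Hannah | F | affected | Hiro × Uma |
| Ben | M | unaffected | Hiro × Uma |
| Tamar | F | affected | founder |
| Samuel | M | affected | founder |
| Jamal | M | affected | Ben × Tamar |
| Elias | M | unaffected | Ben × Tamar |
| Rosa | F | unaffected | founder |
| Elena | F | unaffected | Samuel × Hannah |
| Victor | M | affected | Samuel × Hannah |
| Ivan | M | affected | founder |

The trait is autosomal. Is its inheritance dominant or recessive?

dominant

Hiro and Uma are both affected yet have an unaffected child Ben. Under a recessive model two affected parents are homozygous and every child would be affected, so the trait cannot be recessive.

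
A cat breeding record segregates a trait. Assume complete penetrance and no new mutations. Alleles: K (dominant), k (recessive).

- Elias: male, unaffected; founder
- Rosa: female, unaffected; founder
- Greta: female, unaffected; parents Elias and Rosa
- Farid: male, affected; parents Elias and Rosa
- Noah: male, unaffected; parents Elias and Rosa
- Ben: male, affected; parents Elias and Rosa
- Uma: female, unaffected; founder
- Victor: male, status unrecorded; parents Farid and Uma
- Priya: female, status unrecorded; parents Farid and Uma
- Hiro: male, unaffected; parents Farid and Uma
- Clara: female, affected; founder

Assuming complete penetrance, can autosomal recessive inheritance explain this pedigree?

A consistent assignment under autosomal recessive exists: Elias Kk, Rosa Kk, Greta KK, Farid kk, Noah KK, Ben kk, Uma KK, Victor Kk, Priya Kk, Hiro Kk, Clara kk.
In this assignment every recorded phenotype matches its genotype and every non-founder's genotype is obtainable from its parents' genotypes, so the pedigree is consistent.

Yes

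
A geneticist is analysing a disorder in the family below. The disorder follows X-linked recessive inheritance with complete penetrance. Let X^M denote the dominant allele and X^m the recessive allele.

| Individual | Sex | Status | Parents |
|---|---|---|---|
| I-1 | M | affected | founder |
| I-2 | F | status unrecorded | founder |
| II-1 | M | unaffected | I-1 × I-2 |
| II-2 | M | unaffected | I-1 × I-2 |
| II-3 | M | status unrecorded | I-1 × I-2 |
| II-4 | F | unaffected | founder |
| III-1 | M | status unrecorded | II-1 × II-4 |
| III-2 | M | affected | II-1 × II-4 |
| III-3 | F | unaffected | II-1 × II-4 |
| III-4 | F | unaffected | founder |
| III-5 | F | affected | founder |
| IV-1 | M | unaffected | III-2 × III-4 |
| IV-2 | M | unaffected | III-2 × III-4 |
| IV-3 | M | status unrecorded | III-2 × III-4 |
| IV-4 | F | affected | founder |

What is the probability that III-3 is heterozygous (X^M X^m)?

II-1 is unaffected, so II-1 is X^M Y.
II-4 is unaffected so carries M and passed m to III-2 (X^m Y), so II-4 is X^M X^m.
Their cross gives offspring ratios 1/2 X^M X^M : 1/2 X^M X^m. Conditioning on III-3 being unaffected, P(X^M X^m) = 1/2 / 1 = 1/2.

1/2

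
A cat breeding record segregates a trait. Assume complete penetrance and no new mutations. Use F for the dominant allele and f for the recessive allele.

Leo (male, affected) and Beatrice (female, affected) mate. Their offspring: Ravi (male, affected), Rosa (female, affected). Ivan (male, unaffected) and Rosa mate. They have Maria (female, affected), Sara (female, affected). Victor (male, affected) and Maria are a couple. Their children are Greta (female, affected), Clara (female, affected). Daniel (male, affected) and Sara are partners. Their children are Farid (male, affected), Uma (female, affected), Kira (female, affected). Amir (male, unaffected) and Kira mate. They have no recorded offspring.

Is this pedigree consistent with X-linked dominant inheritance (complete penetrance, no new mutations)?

Yes

A consistent assignment under X-linked dominant exists: Leo X^F Y, Beatrice X^F X^F, Ravi X^F Y, Rosa X^F X^F, Ivan X^f Y, Maria X^F X^f, Sara X^F X^f, Victor X^F Y, Daniel X^F Y, Greta X^F X^F, Clara X^F X^F, Farid X^F Y, Uma X^F X^F, Kira X^F X^F, Amir X^f Y.
In this assignment every recorded phenotype matches its genotype and every non-founder's genotype is obtainable from its parents' genotypes, so the pedigree is consistent.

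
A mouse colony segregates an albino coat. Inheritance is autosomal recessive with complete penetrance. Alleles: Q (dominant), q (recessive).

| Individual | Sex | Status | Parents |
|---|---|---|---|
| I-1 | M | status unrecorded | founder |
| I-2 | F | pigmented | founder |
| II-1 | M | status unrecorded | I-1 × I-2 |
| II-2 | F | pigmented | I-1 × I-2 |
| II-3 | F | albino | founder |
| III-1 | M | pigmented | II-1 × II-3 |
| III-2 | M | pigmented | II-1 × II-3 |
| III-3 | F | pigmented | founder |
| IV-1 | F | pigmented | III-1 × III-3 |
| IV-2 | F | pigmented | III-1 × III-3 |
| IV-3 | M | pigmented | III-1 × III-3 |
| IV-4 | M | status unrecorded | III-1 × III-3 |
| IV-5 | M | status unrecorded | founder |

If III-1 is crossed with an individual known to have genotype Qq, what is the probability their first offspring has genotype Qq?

1/2

III-1 is pigmented so carries Q and received q from II-3 (qq), so III-1 is Qq.
The cross gives 1/4 QQ : 1/2 Qq : 1/4 qq, so P(offspring has genotype Qq) = 1/2.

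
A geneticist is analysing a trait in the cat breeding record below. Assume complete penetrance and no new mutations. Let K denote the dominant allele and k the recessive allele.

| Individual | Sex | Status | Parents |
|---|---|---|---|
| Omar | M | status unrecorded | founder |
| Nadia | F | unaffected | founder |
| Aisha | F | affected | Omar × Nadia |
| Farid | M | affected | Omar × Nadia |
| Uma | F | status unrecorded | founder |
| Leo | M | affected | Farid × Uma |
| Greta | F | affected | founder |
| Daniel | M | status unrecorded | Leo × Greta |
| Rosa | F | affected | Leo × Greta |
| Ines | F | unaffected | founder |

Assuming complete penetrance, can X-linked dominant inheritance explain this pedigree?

No

Under X-linked dominant, Farid (affected, male) cannot arise from Omar (unrecorded) × Nadia (unaffected).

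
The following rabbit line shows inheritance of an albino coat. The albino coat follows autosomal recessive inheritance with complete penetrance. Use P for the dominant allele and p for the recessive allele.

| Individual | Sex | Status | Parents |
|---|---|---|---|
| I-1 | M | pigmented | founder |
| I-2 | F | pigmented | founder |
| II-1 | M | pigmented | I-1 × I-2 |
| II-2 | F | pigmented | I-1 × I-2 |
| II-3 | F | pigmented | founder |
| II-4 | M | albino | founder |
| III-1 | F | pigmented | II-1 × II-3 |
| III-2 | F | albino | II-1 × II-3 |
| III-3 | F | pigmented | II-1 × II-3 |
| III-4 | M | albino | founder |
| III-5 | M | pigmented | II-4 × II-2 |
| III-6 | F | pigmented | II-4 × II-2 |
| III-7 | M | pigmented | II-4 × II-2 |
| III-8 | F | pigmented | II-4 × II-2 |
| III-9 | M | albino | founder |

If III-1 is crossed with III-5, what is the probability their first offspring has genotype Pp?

1/2

II-1 is pigmented so carries P and passed p to III-2 (pp), so II-1 is Pp.
II-3 is pigmented so carries P and passed p to III-2 (pp), so II-3 is Pp.
III-1 is a pigmented offspring of II-1 (Pp) × II-3 (Pp), whose cross gives 1/4 PP : 1/2 Pp : 1/4 pp; conditioning on being pigmented, III-1 is PP with probability 1/3, Pp with probability 2/3.
III-5 is pigmented so carries P and received p from II-4 (pp), so III-5 is Pp.
Summing over parental genotype combinations, P(offspring has genotype Pp) = 1/3·1/2 + 2/3·1/2 = 1/2.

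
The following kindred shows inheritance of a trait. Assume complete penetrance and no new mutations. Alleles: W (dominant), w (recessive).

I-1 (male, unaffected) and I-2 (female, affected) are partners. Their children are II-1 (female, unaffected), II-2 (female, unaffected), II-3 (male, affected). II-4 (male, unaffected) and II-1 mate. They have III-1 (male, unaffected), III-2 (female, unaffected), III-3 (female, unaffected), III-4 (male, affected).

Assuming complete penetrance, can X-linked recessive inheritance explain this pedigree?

A consistent assignment under X-linked recessive exists: I-1 X^W Y, I-2 X^w X^w, II-1 X^W X^w, II-2 X^W X^w, II-3 X^w Y, II-4 X^W Y, III-1 X^W Y, III-2 X^W X^W, III-3 X^W X^W, III-4 X^w Y.
In this assignment every recorded phenotype matches its genotype and every non-founder's genotype is obtainable from its parents' genotypes, so the pedigree is consistent.

Yes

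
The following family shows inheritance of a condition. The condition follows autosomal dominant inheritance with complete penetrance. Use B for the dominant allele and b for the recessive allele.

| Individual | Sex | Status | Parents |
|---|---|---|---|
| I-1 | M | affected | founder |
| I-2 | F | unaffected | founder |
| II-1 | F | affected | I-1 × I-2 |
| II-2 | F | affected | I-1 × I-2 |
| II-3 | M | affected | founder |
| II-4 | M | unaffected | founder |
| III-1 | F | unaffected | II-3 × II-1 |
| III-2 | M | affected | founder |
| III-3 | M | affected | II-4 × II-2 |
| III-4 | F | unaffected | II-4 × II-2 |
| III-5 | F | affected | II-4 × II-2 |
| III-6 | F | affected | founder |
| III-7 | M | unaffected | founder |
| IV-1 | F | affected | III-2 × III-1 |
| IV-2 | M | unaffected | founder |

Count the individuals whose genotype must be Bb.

Obligate heterozygotes: II-1 is affected so carries B and received b from I-2 (bb), so II-1 is Bb; II-2 is affected so carries B and received b from I-2 (bb), so II-2 is Bb; II-3 is affected so carries B and passed b to III-1 (bb), so II-3 is Bb; III-3 is affected so carries B and received b from II-4 (bb), so III-3 is Bb; III-5 is affected so carries B and received b from II-4 (bb), so III-5 is Bb; IV-1 is affected so carries B and received b from III-1 (bb), so IV-1 is Bb.
Every other individual is either homozygous by phenotype or has at least one consistent homozygous assignment, so the count is 6.

6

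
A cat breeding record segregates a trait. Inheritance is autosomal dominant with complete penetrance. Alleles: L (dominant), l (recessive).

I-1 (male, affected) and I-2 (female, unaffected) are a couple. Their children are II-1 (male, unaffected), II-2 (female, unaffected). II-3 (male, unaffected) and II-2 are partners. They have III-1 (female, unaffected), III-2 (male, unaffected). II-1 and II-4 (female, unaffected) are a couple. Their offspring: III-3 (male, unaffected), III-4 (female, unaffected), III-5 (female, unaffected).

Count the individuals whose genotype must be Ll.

1

Obligate heterozygotes: I-1 is affected so carries L and passed l to II-1 (ll), so I-1 is Ll.
Every other individual is either homozygous by phenotype or has at least one consistent homozygous assignment, so the count is 1.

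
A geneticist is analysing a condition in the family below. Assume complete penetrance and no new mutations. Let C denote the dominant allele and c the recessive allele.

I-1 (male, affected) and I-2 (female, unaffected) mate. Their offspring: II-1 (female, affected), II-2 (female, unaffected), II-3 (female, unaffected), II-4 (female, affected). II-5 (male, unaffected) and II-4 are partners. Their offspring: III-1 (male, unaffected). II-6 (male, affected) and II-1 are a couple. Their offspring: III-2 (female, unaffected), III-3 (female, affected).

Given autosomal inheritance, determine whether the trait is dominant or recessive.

dominant

II-6 and II-1 are both affected yet have an unaffected child III-2. Under a recessive model two affected parents are homozygous and every child would be affected, so the trait cannot be recessive.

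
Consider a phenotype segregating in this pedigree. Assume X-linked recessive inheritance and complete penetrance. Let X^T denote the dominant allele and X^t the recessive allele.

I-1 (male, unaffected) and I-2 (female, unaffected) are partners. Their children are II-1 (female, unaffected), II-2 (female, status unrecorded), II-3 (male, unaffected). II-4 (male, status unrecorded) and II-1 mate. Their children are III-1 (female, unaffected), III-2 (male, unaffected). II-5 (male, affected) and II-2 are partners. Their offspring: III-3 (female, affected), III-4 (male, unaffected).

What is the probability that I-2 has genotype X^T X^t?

I-2 is unaffected so carries T and passed t to II-2 (X^T X^t, whose T came from I-1), so I-2 is X^T X^t, giving P(X^T X^t) = 1.

1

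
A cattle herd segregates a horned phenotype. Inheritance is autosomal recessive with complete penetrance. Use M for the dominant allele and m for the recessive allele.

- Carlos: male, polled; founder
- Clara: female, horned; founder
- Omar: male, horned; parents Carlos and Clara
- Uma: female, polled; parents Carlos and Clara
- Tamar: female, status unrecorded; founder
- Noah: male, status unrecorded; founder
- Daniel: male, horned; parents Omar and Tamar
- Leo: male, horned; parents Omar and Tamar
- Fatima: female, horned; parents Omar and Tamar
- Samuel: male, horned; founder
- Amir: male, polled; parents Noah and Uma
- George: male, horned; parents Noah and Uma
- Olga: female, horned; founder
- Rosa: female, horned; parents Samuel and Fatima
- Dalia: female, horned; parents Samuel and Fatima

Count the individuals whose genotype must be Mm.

Obligate heterozygotes: Carlos is polled so carries M and passed m to Omar (mm), so Carlos is Mm; Uma is polled so carries M and received m from Clara (mm), so Uma is Mm.
Every other individual is either homozygous by phenotype or has at least one consistent homozygous assignment, so the count is 2.

2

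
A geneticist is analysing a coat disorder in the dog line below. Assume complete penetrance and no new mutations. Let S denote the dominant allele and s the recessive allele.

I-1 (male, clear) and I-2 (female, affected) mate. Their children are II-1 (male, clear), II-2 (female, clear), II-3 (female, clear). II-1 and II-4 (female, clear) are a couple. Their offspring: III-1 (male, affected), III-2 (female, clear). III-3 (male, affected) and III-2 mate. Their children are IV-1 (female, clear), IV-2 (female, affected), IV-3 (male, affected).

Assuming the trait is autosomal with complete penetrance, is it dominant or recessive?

recessive

II-1 and II-4 are both clear yet have an affected child III-1. Under dominance, an affected child requires at least one affected parent, so the trait cannot be dominant.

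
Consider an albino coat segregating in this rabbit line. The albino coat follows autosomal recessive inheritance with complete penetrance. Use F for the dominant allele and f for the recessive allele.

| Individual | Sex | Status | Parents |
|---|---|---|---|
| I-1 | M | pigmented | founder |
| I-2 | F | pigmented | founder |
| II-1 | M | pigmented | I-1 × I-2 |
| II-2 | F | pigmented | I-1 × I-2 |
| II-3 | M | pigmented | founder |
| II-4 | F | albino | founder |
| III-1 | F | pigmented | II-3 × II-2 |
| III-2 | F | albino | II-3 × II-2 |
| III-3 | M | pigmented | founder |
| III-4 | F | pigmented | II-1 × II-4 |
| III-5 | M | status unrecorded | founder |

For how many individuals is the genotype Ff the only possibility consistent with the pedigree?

3

Obligate heterozygotes: II-2 is pigmented so carries F and passed f to III-2 (ff), so II-2 is Ff; II-3 is pigmented so carries F and passed f to III-2 (ff), so II-3 is Ff; III-4 is pigmented so carries F and received f from II-4 (ff), so III-4 is Ff.
Every other individual is either homozygous by phenotype or has at least one consistent homozygous assignment, so the count is 3.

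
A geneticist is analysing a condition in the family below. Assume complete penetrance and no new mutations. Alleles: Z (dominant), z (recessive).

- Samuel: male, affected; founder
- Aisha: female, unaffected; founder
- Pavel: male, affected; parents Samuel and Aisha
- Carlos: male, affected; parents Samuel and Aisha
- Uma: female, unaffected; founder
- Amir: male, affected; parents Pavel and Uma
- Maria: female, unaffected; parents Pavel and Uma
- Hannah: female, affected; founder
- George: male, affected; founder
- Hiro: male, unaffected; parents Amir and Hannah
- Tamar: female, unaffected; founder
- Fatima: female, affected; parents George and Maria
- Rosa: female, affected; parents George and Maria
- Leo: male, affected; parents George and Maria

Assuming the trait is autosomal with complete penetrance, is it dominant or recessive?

Amir and Hannah are both affected yet have an unaffected child Hiro. Under a recessive model two affected parents are homozygous and every child would be affected, so the trait cannot be recessive.

dominant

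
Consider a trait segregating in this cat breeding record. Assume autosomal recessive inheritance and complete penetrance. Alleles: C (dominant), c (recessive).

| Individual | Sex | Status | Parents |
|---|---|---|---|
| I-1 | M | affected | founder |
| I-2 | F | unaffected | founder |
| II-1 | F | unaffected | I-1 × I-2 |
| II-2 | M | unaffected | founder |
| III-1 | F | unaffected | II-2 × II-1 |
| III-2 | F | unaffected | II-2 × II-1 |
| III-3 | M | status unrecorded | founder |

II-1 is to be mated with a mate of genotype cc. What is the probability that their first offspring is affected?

II-1 is unaffected so carries C and received c from I-1 (cc), so II-1 is Cc.
The cross gives 1/2 Cc : 1/2 cc, so P(offspring is affected) = 1/2.

1/2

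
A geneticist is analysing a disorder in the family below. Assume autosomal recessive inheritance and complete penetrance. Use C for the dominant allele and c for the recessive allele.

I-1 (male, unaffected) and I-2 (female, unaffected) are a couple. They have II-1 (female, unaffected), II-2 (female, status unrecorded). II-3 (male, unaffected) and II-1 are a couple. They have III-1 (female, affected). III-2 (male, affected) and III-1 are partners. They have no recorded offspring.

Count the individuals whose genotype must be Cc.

2

Obligate heterozygotes: II-1 is unaffected so carries C and passed c to III-1 (cc), so II-1 is Cc; II-3 is unaffected so carries C and passed c to III-1 (cc), so II-3 is Cc.
Every other individual is either homozygous by phenotype or has at least one consistent homozygous assignment, so the count is 2.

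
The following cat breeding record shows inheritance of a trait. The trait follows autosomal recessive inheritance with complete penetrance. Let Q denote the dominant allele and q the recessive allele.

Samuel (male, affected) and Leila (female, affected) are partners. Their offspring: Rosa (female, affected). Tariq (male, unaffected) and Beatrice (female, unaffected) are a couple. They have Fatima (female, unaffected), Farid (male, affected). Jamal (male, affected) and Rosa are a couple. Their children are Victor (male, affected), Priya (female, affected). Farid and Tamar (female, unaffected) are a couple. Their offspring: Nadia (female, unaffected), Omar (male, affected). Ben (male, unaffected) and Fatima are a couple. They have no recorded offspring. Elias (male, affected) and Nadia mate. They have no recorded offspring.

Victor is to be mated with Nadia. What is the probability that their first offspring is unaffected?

1/2

Victor is affected, so Victor is qq.
Nadia is unaffected so carries Q and received q from Farid (qq), so Nadia is Qq.
The cross gives 1/2 Qq : 1/2 qq, so P(offspring is unaffected) = 1/2.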